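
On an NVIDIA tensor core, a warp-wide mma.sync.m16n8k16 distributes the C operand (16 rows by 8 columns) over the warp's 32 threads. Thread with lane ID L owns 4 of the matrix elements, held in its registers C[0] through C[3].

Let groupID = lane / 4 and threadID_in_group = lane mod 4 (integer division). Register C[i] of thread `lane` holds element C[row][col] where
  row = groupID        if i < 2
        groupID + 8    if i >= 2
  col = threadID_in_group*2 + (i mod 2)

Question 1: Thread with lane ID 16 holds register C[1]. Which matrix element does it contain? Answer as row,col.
L=16→G=16>>2=4, T=16&3=0
[1]→row 4+0=4  col 0·2+1=1

4,1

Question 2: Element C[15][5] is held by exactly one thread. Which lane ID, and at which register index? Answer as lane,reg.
30,3

r: 15->gid=7,r8=1  c: 5->tid=2,i&1=1
L=7*4+2=30  i=1*2+1=3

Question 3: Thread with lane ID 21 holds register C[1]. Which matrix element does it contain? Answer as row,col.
21: grp=5,tig=1
[1] (5+0,1*2+1) = (5,3)

5,3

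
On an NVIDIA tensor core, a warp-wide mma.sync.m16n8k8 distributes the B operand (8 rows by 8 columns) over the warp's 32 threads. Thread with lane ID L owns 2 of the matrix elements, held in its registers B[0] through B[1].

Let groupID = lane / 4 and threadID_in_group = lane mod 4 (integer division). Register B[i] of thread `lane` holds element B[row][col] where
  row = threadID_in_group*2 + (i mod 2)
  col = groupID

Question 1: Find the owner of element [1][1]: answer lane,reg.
c=1->g=1  r=1->t=0,b0=1
L=1*4+0=4  i=1=1

4,1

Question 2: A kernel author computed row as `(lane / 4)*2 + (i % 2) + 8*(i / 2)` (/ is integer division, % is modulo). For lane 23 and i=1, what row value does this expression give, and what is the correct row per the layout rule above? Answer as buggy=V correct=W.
buggy=11 correct=7

`(lane / 4)*2 + (i % 2) + 8*(i / 2)`[23,1]->11
lane 23: gid=5 (23/4), tid=3 (23%4)
i=1: r=3*2+1=7, c=gid=5
row: 11 vs 7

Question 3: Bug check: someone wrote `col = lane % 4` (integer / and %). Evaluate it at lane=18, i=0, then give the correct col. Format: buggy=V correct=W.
`lane % 4`[18,0]->2
18: g=4,t=2
[0] (2*2+0,4) = (4,4)
col: 2 vs 4

buggy=2 correct=4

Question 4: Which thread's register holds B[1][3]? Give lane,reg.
12,1

c: 3->gid=3  r: 1->tid=0,i&1=1
L=3*4+0=12  i=1=1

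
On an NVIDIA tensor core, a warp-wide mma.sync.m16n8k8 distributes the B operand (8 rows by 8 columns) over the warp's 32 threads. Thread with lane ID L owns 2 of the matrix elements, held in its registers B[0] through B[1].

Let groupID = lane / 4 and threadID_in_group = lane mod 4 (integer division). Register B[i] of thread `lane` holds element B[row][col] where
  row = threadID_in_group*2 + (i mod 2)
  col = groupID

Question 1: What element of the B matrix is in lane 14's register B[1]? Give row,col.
14: G=3,T=2
[1] (2*2+1,3) = (5,3)

5,3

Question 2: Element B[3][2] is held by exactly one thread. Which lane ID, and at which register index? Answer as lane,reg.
9,1

c=2⇒gr=2  r=3⇒th=1,odd=1
L=2*4+1=9  i=1=1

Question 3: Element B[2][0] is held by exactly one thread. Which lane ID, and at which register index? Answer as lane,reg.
c:0=>grp=0  r:2=>tig=1,lo=0
L=0*4+1=1  i=0=0

1,0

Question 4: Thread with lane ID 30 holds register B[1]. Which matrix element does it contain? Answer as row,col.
5,7

lane 30: gr=7 (30/4), th=2 (30%4)
i=1: r=2*2+1=5, c=gr=7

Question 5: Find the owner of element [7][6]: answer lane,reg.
c:6=>grp=6  r:7=>tig=3,lo=1
L=6*4+3=27  i=1=1

27,1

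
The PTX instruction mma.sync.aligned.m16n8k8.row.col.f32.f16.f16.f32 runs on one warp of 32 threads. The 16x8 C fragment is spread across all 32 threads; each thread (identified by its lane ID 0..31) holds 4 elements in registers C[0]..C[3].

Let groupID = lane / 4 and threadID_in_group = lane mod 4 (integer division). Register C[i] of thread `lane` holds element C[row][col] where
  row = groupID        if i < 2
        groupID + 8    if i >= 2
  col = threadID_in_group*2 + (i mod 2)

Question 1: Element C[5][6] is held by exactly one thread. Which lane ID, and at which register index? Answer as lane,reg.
r=5->g=5,rb=0  c=6->t=3,b0=0
L=5*4+3=23  i=0*2+0=0

23,0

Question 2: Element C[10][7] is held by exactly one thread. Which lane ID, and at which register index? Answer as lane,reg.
r:10=>grp=2,rB=1  c:7=>tig=3,lo=1
L=2*4+3=11  i=1*2+1=3

11,3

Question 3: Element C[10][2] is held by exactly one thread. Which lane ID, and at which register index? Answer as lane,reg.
9,2

r=10→G=2,rhi=1  c=2→T=1,p=0
L=2*4+1=9  i=1*2+0=2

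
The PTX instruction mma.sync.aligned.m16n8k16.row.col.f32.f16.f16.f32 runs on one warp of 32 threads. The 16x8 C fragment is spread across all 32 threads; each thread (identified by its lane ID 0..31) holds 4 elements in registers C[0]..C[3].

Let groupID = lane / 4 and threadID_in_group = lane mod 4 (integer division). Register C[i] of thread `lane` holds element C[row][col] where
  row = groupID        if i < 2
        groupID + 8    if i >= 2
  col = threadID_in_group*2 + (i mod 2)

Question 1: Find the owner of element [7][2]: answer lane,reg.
r=7⇒gr=7,Rb=0  c=2⇒th=1,odd=0
L=7*4+1=29  i=0*2+0=0

29,0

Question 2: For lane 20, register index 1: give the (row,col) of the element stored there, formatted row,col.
lane 20: grp=5 (20/4), tig=0 (20%4)
i=1: r=5+0=5, c=0*2+1=1

5,1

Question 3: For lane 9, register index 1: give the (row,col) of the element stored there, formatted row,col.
2,3

lane 9->9/4=2, 9 mod 4=1
i=1  r:2+0->2  c:2·1+1->3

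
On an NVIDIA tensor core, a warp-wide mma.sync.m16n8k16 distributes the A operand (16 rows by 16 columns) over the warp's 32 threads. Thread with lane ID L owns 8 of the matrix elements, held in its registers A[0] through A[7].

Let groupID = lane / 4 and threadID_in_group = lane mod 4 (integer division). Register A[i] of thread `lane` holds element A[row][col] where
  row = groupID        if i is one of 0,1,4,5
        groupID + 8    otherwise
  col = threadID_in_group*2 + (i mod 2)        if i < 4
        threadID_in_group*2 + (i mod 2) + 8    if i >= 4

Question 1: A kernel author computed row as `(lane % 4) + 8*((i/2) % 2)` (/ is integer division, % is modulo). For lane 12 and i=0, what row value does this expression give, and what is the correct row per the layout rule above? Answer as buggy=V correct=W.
`(lane % 4) + 8*((i/2) % 2)`[12,0]=>0
L=12=>grp=12>>2=3, tig=12&3=0
[0]=>row 3+0=3  col 0·2+0+0=0
row: 0 vs 3

buggy=0 correct=3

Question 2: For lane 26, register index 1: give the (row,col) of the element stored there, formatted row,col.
lane 26: gid=6 (26/4), tid=2 (26%4)
i=1: r=6+0=6, c=2*2+1+0=5

6,5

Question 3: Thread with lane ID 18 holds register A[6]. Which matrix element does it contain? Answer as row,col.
12,12

L=18->gid=18>>2=4, tid=18&3=2
[6]->row 4+8=12  col 2·2+0+8=12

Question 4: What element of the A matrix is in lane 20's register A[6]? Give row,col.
13,8

L=20⇒gr=20>>2=5, th=20&3=0
[6]⇒row 5+8=13  col 0·2+0+8=8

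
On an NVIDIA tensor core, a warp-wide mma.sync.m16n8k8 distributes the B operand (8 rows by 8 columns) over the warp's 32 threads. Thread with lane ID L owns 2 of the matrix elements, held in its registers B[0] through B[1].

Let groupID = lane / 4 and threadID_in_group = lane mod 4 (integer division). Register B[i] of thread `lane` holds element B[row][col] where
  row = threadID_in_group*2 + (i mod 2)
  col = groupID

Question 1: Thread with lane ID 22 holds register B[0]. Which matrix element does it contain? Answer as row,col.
4,5

L=22=>grp=22>>2=5, tig=22&3=2
[0]=>row 2·2+0=4  col grp=5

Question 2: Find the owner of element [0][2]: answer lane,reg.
8,0

c=2->g=2  r=0->t=0,b0=0
L=2*4+0=8  i=0=0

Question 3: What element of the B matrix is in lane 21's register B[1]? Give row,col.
lane 21: gid=5 (21/4), tid=1 (21%4)
i=1: r=1*2+1=3, c=gid=5

3,5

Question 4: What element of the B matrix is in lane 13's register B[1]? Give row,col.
3,3

L=13->gid=13>>2=3, tid=13&3=1
[1]->row 1·2+1=3  col gid=3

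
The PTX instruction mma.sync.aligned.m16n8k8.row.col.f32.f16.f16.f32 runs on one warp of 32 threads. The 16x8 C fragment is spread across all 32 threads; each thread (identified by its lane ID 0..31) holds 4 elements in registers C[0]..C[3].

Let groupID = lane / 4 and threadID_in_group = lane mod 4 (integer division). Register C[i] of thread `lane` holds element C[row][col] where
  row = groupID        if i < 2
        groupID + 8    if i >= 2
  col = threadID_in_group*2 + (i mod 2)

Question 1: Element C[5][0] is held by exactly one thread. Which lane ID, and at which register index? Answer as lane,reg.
20,0

r=5→G=5,rhi=0  c=0→T=0,p=0
L=5*4+0=20  i=0*2+0=0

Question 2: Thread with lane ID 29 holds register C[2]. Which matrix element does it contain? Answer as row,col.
15,2

L=29->gid=29>>2=7, tid=29&3=1
[2]->row 7+8=15  col 1·2+0=2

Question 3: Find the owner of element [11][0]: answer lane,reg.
12,2

r=11→G=3,rhi=1  c=0→T=0,p=0
L=3*4+0=12  i=1*2+0=2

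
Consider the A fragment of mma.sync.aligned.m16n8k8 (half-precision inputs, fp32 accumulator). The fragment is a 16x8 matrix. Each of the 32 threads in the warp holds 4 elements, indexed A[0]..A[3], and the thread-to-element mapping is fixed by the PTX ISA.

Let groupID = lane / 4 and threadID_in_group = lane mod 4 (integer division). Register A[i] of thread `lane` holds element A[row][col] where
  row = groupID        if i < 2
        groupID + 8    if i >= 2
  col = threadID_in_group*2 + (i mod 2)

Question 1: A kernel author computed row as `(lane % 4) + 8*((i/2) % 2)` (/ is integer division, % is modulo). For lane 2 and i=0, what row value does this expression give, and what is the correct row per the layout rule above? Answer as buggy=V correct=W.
`(lane % 4) + 8*((i/2) % 2)`[2,0]→2
lane 2: G=0 (2/4), T=2 (2%4)
i=0: r=0+0=0, c=2*2+0=4
row: 2 vs 0

buggy=2 correct=0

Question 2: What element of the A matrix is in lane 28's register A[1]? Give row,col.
7,1

lane 28: grp=7 (28/4), tig=0 (28%4)
i=1: r=7+0=7, c=0*2+1=1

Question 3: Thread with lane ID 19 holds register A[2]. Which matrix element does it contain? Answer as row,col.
12,6

lane 19=>19/4=4, 19 mod 4=3
i=2  r:4+8=>12  c:2·3+0=>6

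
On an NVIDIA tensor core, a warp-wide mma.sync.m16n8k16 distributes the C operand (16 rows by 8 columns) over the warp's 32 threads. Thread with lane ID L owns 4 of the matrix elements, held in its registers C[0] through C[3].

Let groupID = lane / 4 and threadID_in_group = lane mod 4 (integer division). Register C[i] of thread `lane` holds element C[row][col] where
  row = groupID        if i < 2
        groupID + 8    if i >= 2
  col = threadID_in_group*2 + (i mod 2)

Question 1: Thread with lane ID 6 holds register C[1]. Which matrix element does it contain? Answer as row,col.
lane 6->6/4=1, 6 mod 4=2
i=1  r:1+0->1  c:2·2+1->5

1,5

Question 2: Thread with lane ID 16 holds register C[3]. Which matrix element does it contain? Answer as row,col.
lane 16: grp=4 (16/4), tig=0 (16%4)
i=3: r=4+8=12, c=0*2+1=1

12,1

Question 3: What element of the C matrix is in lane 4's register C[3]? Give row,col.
9,1

lane 4->4/4=1, 4 mod 4=0
i=3  r:1+8->9  c:2·0+1->1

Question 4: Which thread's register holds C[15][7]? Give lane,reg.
31,3

r=15->g=7,rb=1  c=7->t=3,b0=1
L=7*4+3=31  i=1*2+1=3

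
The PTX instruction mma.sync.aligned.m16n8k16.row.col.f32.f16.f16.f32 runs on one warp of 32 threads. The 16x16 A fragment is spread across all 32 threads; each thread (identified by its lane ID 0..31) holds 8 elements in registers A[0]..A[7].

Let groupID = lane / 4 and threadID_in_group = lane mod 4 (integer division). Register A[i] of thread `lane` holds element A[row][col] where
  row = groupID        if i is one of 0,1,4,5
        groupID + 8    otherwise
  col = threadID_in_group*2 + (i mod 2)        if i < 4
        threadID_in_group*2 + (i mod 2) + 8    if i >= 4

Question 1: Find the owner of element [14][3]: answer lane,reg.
r: 14->gid=6,r8=1  c: 3->c8=0,tid=1,i&1=1
L=6*4+1=25  i=0*4+1*2+1=3

25,3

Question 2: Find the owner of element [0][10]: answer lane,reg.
r=0->g=0,rb=0  c=10->cb=1,t=1,b0=0
L=0*4+1=1  i=1*4+0*2+0=4

1,4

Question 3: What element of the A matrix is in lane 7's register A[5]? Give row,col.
1,15

7: gid=1,tid=3
[5] (1+0,3*2+1+8) = (1,15)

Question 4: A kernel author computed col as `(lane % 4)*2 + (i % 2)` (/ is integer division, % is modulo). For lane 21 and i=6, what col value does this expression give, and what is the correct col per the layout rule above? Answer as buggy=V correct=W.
`(lane % 4)*2 + (i % 2)`[21,6]⇒2
21: gr=5,th=1
[6] (5+8,1*2+0+8) = (13,10)
col: 2 vs 10

buggy=2 correct=10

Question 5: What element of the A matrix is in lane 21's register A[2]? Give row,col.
13,2

L=21->gid=21>>2=5, tid=21&3=1
[2]->row 5+8=13  col 1·2+0+0=2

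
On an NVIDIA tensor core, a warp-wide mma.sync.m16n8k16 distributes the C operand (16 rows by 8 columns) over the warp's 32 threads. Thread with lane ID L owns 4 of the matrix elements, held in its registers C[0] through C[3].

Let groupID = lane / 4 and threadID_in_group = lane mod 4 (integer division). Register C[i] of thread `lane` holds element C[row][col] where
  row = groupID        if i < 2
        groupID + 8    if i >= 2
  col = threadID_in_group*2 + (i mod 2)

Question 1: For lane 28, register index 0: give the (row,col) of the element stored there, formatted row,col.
7,0

lane 28->28/4=7, 28 mod 4=0
i=0  r:7+0->7  c:2·0+0->0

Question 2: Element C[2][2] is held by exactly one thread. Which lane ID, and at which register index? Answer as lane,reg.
r=2⇒gr=2,Rb=0  c=2⇒th=1,odd=0
L=2*4+1=9  i=0*2+0=0

9,0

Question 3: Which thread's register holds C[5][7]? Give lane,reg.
23,1

r=5->g=5,rb=0  c=7->t=3,b0=1
L=5*4+3=23  i=0*2+1=1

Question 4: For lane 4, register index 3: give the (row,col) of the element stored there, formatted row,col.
9,1

4: grp=1,tig=0
[3] (1+8,0*2+1) = (9,1)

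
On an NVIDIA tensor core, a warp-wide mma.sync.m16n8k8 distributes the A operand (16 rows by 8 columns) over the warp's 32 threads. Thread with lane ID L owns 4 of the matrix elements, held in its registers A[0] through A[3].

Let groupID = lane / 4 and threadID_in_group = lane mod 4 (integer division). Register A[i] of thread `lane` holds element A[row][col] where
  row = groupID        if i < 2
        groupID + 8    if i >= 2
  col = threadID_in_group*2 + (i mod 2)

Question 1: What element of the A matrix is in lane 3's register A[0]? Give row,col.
0,6

lane 3: g=0 (3/4), t=3 (3%4)
i=0: r=0+0=0, c=3*2+0=6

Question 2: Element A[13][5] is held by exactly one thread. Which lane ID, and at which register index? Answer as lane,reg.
r=13⇒gr=5,Rb=1  c=5⇒th=2,odd=1
L=5*4+2=22  i=1*2+1=3

22,3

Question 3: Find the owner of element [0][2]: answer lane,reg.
r:0=>grp=0,rB=0  c:2=>tig=1,lo=0
L=0*4+1=1  i=0*2+0=0

1,0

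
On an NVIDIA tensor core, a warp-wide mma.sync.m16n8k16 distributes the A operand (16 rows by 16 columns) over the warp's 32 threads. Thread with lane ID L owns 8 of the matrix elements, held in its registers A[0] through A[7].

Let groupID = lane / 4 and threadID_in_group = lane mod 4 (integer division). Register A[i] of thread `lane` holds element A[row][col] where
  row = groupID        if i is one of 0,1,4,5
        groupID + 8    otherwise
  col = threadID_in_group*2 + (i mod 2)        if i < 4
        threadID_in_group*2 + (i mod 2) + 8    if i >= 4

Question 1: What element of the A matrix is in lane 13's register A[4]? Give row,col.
L=13⇒gr=13>>2=3, th=13&3=1
[4]⇒row 3+0=3  col 1·2+0+8=10

3,10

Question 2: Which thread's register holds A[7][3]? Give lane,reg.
r=7→G=7,rhi=0  c=3→chi=0,T=1,p=1
L=7*4+1=29  i=0*4+0*2+1=1

29,1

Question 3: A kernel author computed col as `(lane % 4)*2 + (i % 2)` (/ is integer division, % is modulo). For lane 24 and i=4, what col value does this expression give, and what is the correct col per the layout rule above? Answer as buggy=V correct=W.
`(lane % 4)*2 + (i % 2)`[24,4]->0
24: g=6,t=0
[4] (6+0,0*2+0+8) = (6,8)
col: 0 vs 8

buggy=0 correct=8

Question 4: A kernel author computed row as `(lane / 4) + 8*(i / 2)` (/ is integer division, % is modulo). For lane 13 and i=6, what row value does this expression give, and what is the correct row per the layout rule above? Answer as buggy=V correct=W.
buggy=27 correct=11

`(lane / 4) + 8*(i / 2)`[13,6]→27
13: G=3,T=1
[6] (3+8,1*2+0+8) = (11,10)
row: 27 vs 11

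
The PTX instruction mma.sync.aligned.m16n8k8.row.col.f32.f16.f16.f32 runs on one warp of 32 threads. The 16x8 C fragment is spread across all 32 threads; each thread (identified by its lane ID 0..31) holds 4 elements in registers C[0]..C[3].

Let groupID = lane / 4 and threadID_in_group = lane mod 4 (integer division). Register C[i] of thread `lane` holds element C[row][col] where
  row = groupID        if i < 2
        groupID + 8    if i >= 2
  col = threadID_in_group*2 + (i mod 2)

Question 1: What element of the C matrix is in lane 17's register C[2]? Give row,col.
12,2

17: gid=4,tid=1
[2] (4+8,1*2+0) = (12,2)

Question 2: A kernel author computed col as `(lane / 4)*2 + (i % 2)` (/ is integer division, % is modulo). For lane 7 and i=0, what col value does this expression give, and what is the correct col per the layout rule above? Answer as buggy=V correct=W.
buggy=2 correct=6

`(lane / 4)*2 + (i % 2)`[7,0]->2
lane 7: gid=1 (7/4), tid=3 (7%4)
i=0: r=1+0=1, c=3*2+0=6
col: 2 vs 6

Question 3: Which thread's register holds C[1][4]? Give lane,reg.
6,0

r=1->g=1,rb=0  c=4->t=2,b0=0
L=1*4+2=6  i=0*2+0=0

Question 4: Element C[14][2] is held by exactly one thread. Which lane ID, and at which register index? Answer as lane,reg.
25,2

r:14=>grp=6,rB=1  c:2=>tig=1,lo=0
L=6*4+1=25  i=1*2+0=2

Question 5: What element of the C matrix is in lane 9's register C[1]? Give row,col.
L=9→G=9>>2=2, T=9&3=1
[1]→row 2+0=2  col 1·2+1=3

2,3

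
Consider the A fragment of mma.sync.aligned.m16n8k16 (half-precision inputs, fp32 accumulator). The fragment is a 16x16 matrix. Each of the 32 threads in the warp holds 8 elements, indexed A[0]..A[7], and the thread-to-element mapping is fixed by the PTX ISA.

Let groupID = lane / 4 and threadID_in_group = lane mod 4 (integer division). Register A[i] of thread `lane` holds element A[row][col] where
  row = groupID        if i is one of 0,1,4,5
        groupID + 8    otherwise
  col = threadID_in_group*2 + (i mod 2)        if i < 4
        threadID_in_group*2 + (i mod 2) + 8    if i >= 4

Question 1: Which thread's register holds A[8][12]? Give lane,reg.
2,6

r=8->g=0,rb=1  c=12->cb=1,t=2,b0=0
L=0*4+2=2  i=1*4+1*2+0=6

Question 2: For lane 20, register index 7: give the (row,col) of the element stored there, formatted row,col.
20: grp=5,tig=0
[7] (5+8,0*2+1+8) = (13,9)

13,9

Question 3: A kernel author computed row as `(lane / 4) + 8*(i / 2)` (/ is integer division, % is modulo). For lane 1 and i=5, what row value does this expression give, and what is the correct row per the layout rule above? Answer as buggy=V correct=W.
`(lane / 4) + 8*(i / 2)`[1,5]->16
1: gid=0,tid=1
[5] (0+0,1*2+1+8) = (0,11)
row: 16 vs 0

buggy=16 correct=0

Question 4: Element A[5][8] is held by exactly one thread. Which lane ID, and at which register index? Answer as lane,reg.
r=5⇒gr=5,Rb=0  c=8⇒Cb=1,th=0,odd=0
L=5*4+0=20  i=1*4+0*2+0=4

20,4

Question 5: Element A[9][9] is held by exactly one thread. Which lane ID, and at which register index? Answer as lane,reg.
4,7

r=9->g=1,rb=1  c=9->cb=1,t=0,b0=1
L=1*4+0=4  i=1*4+1*2+1=7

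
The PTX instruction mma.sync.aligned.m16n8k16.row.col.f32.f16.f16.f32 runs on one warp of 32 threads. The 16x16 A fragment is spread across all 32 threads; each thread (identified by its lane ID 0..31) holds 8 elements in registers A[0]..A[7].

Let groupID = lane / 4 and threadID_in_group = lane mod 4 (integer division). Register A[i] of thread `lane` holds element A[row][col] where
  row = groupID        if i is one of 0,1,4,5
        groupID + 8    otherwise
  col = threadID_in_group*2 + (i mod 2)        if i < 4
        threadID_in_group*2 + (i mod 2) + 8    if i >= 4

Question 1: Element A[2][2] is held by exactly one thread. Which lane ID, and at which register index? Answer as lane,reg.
9,0

r=2->g=2,rb=0  c=2->cb=0,t=1,b0=0
L=2*4+1=9  i=0*4+0*2+0=0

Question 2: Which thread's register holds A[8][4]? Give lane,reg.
r=8⇒gr=0,Rb=1  c=4⇒Cb=0,th=2,odd=0
L=0*4+2=2  i=0*4+1*2+0=2

2,2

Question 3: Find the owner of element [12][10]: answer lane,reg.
17,6

r=12→G=4,rhi=1  c=10→chi=1,T=1,p=0
L=4*4+1=17  i=1*4+1*2+0=6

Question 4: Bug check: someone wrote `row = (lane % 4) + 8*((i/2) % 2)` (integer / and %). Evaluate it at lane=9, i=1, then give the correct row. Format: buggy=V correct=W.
buggy=1 correct=2

`(lane % 4) + 8*((i/2) % 2)`[9,1]=>1
9: grp=2,tig=1
[1] (2+0,1*2+1+0) = (2,3)
row: 1 vs 2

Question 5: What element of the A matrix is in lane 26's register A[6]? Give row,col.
L=26=>grp=26>>2=6, tig=26&3=2
[6]=>row 6+8=14  col 2·2+0+8=12

14,12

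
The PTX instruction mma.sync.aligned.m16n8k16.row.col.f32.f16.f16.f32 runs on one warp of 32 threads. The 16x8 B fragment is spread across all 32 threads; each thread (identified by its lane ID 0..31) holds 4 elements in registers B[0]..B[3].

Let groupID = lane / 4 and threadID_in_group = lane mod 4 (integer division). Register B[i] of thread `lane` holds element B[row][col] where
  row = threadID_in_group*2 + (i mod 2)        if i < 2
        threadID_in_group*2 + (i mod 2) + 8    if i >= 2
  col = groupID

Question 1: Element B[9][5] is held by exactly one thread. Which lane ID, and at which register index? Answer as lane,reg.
20,3

c:5=>grp=5  r:9=>rB=1,tig=0,lo=1
L=5*4+0=20  i=1*2+1=3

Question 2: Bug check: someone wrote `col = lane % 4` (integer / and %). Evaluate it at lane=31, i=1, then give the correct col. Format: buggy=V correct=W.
`lane % 4`[31,1]⇒3
L=31⇒gr=31>>2=7, th=31&3=3
[1]⇒row 3·2+1+0=7  col gr=7
col: 3 vs 7

buggy=3 correct=7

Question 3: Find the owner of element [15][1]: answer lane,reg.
c=1->g=1  r=15->rb=1,t=3,b0=1
L=1*4+3=7  i=1*2+1=3

7,3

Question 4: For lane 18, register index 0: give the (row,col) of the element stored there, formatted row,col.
18: grp=4,tig=2
[0] (2*2+0+0,4) = (4,4)

4,4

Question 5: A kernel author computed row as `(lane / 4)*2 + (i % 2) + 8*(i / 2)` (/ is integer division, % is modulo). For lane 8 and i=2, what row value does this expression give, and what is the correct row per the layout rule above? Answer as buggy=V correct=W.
buggy=12 correct=8

`(lane / 4)*2 + (i % 2) + 8*(i / 2)`[8,2]->12
L=8->g=8>>2=2, t=8&3=0
[2]->row 0·2+0+8=8  col g=2
row: 12 vs 8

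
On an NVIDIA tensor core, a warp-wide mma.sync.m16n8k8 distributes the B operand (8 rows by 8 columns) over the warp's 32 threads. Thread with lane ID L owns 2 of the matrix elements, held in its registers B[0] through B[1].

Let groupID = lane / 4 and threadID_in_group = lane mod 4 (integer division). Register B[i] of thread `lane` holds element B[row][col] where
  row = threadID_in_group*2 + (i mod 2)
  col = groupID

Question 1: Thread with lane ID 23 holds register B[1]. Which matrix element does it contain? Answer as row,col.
7,5

23: gr=5,th=3
[1] (3*2+1,5) = (7,5)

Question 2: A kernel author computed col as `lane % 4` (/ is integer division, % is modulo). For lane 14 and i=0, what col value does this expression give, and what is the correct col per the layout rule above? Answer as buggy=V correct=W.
`lane % 4`[14,0]->2
14: g=3,t=2
[0] (2*2+0,3) = (4,3)
col: 2 vs 3

buggy=2 correct=3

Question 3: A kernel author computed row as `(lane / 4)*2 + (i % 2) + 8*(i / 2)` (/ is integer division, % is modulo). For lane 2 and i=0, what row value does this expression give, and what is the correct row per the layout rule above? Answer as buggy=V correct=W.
`(lane / 4)*2 + (i % 2) + 8*(i / 2)`[2,0]=>0
lane 2: grp=0 (2/4), tig=2 (2%4)
i=0: r=2*2+0=4, c=grp=0
row: 0 vs 4

buggy=0 correct=4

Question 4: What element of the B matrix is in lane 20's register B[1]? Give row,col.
1,5

lane 20→20/4=5, 20 mod 4=0
i=1  r:2·0+1→1  c:5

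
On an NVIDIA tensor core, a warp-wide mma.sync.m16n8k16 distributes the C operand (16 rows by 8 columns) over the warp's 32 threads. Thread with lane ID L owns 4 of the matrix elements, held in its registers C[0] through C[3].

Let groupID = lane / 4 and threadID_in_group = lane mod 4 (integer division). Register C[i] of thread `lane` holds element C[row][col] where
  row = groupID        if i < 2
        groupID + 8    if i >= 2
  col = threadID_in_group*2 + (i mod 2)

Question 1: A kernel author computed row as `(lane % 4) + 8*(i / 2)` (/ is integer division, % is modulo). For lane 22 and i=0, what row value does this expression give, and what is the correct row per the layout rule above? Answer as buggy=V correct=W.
`(lane % 4) + 8*(i / 2)`[22,0]=>2
22: grp=5,tig=2
[0] (5+0,2*2+0) = (5,4)
row: 2 vs 5

buggy=2 correct=5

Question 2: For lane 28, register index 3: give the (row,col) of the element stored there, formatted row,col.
lane 28⇒28/4=7, 28 mod 4=0
i=3  r:7+8⇒15  c:2·0+1⇒1

15,1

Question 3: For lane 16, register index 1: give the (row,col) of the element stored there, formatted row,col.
4,1

lane 16: gid=4 (16/4), tid=0 (16%4)
i=1: r=4+0=4, c=0*2+1=1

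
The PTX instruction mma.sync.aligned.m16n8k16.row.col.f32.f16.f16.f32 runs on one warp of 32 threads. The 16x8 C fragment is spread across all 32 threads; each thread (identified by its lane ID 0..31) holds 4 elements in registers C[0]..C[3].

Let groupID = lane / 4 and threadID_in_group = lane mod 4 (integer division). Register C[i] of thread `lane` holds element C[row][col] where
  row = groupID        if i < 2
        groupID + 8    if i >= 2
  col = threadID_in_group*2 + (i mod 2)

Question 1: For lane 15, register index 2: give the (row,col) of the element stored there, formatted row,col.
11,6

lane 15=>15/4=3, 15 mod 4=3
i=2  r:3+8=>11  c:2·3+0=>6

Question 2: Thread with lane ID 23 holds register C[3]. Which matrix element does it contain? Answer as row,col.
lane 23: gid=5 (23/4), tid=3 (23%4)
i=3: r=5+8=13, c=3*2+1=7

13,7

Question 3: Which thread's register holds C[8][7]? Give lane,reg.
3,3

r=8->g=0,rb=1  c=7->t=3,b0=1
L=0*4+3=3  i=1*2+1=3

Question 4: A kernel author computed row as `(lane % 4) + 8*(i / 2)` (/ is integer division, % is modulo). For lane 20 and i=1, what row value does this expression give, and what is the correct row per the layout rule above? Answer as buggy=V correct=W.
`(lane % 4) + 8*(i / 2)`[20,1]->0
lane 20->20/4=5, 20 mod 4=0
i=1  r:5+0->5  c:2·0+1->1
row: 0 vs 5

buggy=0 correct=5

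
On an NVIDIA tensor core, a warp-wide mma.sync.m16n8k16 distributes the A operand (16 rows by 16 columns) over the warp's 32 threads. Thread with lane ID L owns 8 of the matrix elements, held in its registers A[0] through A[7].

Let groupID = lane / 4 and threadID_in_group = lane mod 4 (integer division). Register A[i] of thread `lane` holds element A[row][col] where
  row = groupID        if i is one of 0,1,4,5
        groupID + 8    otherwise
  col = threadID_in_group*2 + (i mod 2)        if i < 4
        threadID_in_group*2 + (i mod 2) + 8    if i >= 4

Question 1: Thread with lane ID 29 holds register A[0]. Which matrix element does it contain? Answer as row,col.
L=29=>grp=29>>2=7, tig=29&3=1
[0]=>row 7+0=7  col 1·2+0+0=2

7,2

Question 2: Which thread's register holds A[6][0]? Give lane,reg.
r=6->g=6,rb=0  c=0->cb=0,t=0,b0=0
L=6*4+0=24  i=0*4+0*2+0=0

24,0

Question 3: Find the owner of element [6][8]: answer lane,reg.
24,4

r: 6->gid=6,r8=0  c: 8->c8=1,tid=0,i&1=0
L=6*4+0=24  i=1*4+0*2+0=4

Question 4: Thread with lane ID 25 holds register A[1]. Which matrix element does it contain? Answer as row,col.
6,3

L=25=>grp=25>>2=6, tig=25&3=1
[1]=>row 6+0=6  col 1·2+1+0=3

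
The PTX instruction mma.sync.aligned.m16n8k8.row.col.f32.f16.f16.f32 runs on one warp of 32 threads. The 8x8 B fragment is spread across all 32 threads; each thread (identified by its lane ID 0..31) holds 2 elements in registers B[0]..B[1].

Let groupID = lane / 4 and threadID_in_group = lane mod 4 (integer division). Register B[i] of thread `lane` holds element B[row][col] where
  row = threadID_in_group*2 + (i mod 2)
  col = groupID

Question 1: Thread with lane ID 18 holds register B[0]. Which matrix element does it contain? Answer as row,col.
lane 18: gid=4 (18/4), tid=2 (18%4)
i=0: r=2*2+0=4, c=gid=4

4,4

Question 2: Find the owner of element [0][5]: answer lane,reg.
20,0

c=5->g=5  r=0->t=0,b0=0
L=5*4+0=20  i=0=0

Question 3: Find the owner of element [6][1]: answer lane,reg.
c:1=>grp=1  r:6=>tig=3,lo=0
L=1*4+3=7  i=0=0

7,0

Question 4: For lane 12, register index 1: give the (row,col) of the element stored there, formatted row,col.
lane 12=>12/4=3, 12 mod 4=0
i=1  r:2·0+1=>1  c:3

1,3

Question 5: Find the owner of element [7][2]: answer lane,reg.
c=2->g=2  r=7->t=3,b0=1
L=2*4+3=11  i=1=1

11,1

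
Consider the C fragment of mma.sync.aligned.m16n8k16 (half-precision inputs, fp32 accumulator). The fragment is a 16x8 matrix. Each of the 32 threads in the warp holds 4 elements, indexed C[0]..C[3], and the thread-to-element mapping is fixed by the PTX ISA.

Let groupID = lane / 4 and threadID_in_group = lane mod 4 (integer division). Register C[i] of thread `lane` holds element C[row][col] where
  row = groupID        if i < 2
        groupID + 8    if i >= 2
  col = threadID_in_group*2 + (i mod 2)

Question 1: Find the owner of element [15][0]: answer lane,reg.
r=15→G=7,rhi=1  c=0→T=0,p=0
L=7*4+0=28  i=1*2+0=2

28,2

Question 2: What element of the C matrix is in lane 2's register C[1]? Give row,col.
lane 2⇒2/4=0, 2 mod 4=2
i=1  r:0+0⇒0  c:2·2+1⇒5

0,5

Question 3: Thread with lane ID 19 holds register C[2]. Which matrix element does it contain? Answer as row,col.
19: gid=4,tid=3
[2] (4+8,3*2+0) = (12,6)

12,6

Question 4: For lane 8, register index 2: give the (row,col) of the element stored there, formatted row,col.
lane 8: grp=2 (8/4), tig=0 (8%4)
i=2: r=2+8=10, c=0*2+0=0

10,0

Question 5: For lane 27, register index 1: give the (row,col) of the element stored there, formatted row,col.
27: grp=6,tig=3
[1] (6+0,3*2+1) = (6,7)

6,7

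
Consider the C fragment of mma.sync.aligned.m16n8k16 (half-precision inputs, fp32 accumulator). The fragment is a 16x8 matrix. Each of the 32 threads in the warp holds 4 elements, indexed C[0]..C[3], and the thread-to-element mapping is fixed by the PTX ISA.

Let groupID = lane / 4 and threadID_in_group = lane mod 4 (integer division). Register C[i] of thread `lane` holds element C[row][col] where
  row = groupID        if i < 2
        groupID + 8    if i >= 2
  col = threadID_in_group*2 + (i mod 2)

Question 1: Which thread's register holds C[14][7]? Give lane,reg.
r: 14->gid=6,r8=1  c: 7->tid=3,i&1=1
L=6*4+3=27  i=1*2+1=3

27,3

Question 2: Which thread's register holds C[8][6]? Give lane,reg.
r: 8->gid=0,r8=1  c: 6->tid=3,i&1=0
L=0*4+3=3  i=1*2+0=2

3,2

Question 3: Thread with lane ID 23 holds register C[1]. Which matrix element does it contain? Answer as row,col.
5,7

23: gr=5,th=3
[1] (5+0,3*2+1) = (5,7)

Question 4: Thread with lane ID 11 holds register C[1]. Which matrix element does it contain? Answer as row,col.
2,7

11: grp=2,tig=3
[1] (2+0,3*2+1) = (2,7)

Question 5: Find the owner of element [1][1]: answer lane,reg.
4,1

r=1⇒gr=1,Rb=0  c=1⇒th=0,odd=1
L=1*4+0=4  i=0*2+1=1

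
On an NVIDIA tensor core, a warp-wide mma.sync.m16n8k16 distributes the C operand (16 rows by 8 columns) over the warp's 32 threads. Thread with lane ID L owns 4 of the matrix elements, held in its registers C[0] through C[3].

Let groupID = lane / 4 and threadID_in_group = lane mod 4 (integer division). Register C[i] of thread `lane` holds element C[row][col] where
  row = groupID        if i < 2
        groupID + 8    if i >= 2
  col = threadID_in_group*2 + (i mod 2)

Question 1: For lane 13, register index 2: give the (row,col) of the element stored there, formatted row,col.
11,2

lane 13⇒13/4=3, 13 mod 4=1
i=2  r:3+8⇒11  c:2·1+0⇒2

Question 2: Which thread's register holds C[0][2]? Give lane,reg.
r: 0->gid=0,r8=0  c: 2->tid=1,i&1=0
L=0*4+1=1  i=0*2+0=0

1,0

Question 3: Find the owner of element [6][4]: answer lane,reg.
26,0

r=6→G=6,rhi=0  c=4→T=2,p=0
L=6*4+2=26  i=0*2+0=0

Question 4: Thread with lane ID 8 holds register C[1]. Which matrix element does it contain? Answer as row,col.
2,1

8: g=2,t=0
[1] (2+0,0*2+1) = (2,1)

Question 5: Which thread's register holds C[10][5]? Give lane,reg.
10,3

r=10->g=2,rb=1  c=5->t=2,b0=1
L=2*4+2=10  i=1*2+1=3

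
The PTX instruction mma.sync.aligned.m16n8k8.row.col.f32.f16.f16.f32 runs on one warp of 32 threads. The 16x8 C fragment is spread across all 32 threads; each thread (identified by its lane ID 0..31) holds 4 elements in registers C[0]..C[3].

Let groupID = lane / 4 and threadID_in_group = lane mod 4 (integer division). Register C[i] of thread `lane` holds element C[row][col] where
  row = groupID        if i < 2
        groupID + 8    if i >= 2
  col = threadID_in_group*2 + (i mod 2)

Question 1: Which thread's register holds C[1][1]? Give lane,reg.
4,1

r:1=>grp=1,rB=0  c:1=>tig=0,lo=1
L=1*4+0=4  i=0*2+1=1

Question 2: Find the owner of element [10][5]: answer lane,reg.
10,3

r: 10->gid=2,r8=1  c: 5->tid=2,i&1=1
L=2*4+2=10  i=1*2+1=3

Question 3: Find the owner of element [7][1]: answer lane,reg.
28,1

r=7→G=7,rhi=0  c=1→T=0,p=1
L=7*4+0=28  i=0*2+1=1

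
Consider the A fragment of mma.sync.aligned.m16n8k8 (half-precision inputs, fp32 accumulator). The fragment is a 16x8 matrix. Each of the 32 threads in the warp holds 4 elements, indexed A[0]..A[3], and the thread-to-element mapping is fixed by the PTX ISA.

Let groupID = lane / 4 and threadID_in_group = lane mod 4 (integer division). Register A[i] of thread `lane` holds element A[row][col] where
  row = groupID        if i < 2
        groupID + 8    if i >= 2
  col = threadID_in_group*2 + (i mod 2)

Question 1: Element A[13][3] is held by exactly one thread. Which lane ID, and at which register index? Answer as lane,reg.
r=13⇒gr=5,Rb=1  c=3⇒th=1,odd=1
L=5*4+1=21  i=1*2+1=3

21,3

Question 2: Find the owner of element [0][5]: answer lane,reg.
r=0→G=0,rhi=0  c=5→T=2,p=1
L=0*4+2=2  i=0*2+1=1

2,1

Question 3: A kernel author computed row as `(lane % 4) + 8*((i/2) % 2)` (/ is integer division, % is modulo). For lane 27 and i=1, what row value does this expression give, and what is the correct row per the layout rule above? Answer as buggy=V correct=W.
`(lane % 4) + 8*((i/2) % 2)`[27,1]⇒3
27: gr=6,th=3
[1] (6+0,3*2+1) = (6,7)
row: 3 vs 6

buggy=3 correct=6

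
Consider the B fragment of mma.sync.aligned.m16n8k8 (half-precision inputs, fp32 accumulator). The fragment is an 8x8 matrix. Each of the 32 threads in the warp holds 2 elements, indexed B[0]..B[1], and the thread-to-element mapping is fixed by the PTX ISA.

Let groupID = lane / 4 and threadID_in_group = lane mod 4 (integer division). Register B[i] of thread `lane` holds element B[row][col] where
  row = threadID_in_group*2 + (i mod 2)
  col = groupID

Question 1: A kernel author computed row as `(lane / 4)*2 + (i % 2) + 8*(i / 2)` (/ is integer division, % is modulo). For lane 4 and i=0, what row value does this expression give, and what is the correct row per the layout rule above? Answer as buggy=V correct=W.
`(lane / 4)*2 + (i % 2) + 8*(i / 2)`[4,0]->2
lane 4->4/4=1, 4 mod 4=0
i=0  r:2·0+0->0  c:1
row: 2 vs 0

buggy=2 correct=0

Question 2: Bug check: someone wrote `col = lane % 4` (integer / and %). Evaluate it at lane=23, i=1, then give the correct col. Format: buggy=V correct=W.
buggy=3 correct=5

`lane % 4`[23,1]->3
L=23->gid=23>>2=5, tid=23&3=3
[1]->row 3·2+1=7  col gid=5
col: 3 vs 5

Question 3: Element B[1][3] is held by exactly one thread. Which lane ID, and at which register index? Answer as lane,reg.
c=3⇒gr=3  r=1⇒th=0,odd=1
L=3*4+0=12  i=1=1

12,1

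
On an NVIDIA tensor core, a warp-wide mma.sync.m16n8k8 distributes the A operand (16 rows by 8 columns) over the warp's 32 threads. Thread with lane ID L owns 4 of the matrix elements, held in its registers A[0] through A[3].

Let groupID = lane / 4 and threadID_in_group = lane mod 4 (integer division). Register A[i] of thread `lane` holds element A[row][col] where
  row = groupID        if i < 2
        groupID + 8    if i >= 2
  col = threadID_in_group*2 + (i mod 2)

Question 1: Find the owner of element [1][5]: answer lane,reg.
6,1

r: 1->gid=1,r8=0  c: 5->tid=2,i&1=1
L=1*4+2=6  i=0*2+1=1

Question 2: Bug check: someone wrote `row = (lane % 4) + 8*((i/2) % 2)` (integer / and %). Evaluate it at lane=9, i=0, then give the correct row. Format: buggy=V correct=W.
`(lane % 4) + 8*((i/2) % 2)`[9,0]->1
lane 9->9/4=2, 9 mod 4=1
i=0  r:2+0->2  c:2·1+0->2
row: 1 vs 2

buggy=1 correct=2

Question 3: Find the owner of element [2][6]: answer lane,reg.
r=2⇒gr=2,Rb=0  c=6⇒th=3,odd=0
L=2*4+3=11  i=0*2+0=0

11,0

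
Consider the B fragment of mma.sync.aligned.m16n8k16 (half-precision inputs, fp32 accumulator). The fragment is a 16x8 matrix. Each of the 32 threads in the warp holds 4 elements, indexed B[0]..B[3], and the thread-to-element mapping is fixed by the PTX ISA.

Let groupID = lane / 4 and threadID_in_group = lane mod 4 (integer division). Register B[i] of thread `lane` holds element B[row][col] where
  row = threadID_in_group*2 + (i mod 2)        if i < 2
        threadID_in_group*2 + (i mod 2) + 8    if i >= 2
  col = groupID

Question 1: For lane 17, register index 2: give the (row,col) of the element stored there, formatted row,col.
10,4

lane 17⇒17/4=4, 17 mod 4=1
i=2  r:2·1+0+8⇒10  c:4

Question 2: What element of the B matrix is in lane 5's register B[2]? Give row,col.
L=5=>grp=5>>2=1, tig=5&3=1
[2]=>row 1·2+0+8=10  col grp=1

10,1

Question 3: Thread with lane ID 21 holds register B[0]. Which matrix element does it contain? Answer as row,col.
2,5

lane 21->21/4=5, 21 mod 4=1
i=0  r:2·1+0+0->2  c:5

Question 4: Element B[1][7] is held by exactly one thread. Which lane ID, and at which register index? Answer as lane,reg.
c=7→G=7  r=1→rhi=0,T=0,p=1
L=7*4+0=28  i=0*2+1=1

28,1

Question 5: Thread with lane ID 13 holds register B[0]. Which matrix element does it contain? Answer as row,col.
lane 13: grp=3 (13/4), tig=1 (13%4)
i=0: r=1*2+0+0=2, c=grp=3

2,3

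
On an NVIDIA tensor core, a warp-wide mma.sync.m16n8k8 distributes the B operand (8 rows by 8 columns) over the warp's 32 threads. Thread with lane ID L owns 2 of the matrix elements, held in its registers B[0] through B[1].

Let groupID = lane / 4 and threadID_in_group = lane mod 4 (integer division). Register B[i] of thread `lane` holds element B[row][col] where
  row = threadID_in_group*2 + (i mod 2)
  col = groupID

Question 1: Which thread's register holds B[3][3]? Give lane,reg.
13,1

c:3=>grp=3  r:3=>tig=1,lo=1
L=3*4+1=13  i=1=1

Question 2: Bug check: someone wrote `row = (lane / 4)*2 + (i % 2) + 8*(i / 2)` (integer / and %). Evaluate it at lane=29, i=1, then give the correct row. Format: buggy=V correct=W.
buggy=15 correct=3

`(lane / 4)*2 + (i % 2) + 8*(i / 2)`[29,1]=>15
29: grp=7,tig=1
[1] (1*2+1,7) = (3,7)
row: 15 vs 3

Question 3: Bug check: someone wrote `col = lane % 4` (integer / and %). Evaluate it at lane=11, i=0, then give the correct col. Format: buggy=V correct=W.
`lane % 4`[11,0]->3
lane 11: g=2 (11/4), t=3 (11%4)
i=0: r=3*2+0=6, c=g=2
col: 3 vs 2

buggy=3 correct=2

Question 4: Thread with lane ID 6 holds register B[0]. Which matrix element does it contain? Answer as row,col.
4,1

6: g=1,t=2
[0] (2*2+0,1) = (4,1)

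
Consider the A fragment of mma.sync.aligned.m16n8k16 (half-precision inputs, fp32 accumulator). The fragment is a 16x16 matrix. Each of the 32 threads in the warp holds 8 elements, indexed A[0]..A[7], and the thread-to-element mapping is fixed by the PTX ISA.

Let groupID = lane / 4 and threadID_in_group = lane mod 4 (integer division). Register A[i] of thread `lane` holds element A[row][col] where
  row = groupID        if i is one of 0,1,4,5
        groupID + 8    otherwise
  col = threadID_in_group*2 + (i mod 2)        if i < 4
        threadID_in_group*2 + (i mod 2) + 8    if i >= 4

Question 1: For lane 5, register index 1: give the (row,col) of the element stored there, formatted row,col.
lane 5->5/4=1, 5 mod 4=1
i=1  r:1+0->1  c:2·1+1+0->3

1,3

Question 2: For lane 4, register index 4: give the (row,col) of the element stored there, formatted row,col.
4: gid=1,tid=0
[4] (1+0,0*2+0+8) = (1,8)

1,8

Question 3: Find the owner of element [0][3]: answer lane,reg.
1,1

r=0->g=0,rb=0  c=3->cb=0,t=1,b0=1
L=0*4+1=1  i=0*4+0*2+1=1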